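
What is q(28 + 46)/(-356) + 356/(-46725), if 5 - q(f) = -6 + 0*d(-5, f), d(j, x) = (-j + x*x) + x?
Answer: -7199/186900 ≈ -0.038518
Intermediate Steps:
d(j, x) = x + x² - j (d(j, x) = (-j + x²) + x = (x² - j) + x = x + x² - j)
q(f) = 11 (q(f) = 5 - (-6 + 0*(f + f² - 1*(-5))) = 5 - (-6 + 0*(f + f² + 5)) = 5 - (-6 + 0*(5 + f + f²)) = 5 - (-6 + 0) = 5 - 1*(-6) = 5 + 6 = 11)
q(28 + 46)/(-356) + 356/(-46725) = 11/(-356) + 356/(-46725) = 11*(-1/356) + 356*(-1/46725) = -11/356 - 4/525 = -7199/186900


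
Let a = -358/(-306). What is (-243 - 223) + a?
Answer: -71119/153 ≈ -464.83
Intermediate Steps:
a = 179/153 (a = -358*(-1/306) = 179/153 ≈ 1.1699)
(-243 - 223) + a = (-243 - 223) + 179/153 = -466 + 179/153 = -71119/153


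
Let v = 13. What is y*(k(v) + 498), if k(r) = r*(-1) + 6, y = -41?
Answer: -20131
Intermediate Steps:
k(r) = 6 - r (k(r) = -r + 6 = 6 - r)
y*(k(v) + 498) = -41*((6 - 1*13) + 498) = -41*((6 - 13) + 498) = -41*(-7 + 498) = -41*491 = -20131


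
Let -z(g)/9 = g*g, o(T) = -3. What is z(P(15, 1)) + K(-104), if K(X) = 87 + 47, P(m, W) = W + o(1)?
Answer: 98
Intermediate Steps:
P(m, W) = -3 + W (P(m, W) = W - 3 = -3 + W)
z(g) = -9*g**2 (z(g) = -9*g*g = -9*g**2)
K(X) = 134
z(P(15, 1)) + K(-104) = -9*(-3 + 1)**2 + 134 = -9*(-2)**2 + 134 = -9*4 + 134 = -36 + 134 = 98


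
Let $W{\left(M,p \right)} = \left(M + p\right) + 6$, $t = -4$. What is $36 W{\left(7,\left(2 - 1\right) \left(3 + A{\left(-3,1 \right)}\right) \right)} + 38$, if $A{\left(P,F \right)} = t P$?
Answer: $1046$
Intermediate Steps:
$A{\left(P,F \right)} = - 4 P$
$W{\left(M,p \right)} = 6 + M + p$
$36 W{\left(7,\left(2 - 1\right) \left(3 + A{\left(-3,1 \right)}\right) \right)} + 38 = 36 \left(6 + 7 + \left(2 - 1\right) \left(3 - -12\right)\right) + 38 = 36 \left(6 + 7 + 1 \left(3 + 12\right)\right) + 38 = 36 \left(6 + 7 + 1 \cdot 15\right) + 38 = 36 \left(6 + 7 + 15\right) + 38 = 36 \cdot 28 + 38 = 1008 + 38 = 1046$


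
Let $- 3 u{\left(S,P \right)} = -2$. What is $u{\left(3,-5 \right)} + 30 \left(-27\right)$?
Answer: $- \frac{2428}{3} \approx -809.33$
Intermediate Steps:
$u{\left(S,P \right)} = \frac{2}{3}$ ($u{\left(S,P \right)} = \left(- \frac{1}{3}\right) \left(-2\right) = \frac{2}{3}$)
$u{\left(3,-5 \right)} + 30 \left(-27\right) = \frac{2}{3} + 30 \left(-27\right) = \frac{2}{3} - 810 = - \frac{2428}{3}$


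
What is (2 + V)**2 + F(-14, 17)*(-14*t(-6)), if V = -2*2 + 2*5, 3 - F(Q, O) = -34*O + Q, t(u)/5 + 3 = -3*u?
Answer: -624686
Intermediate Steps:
t(u) = -15 - 15*u (t(u) = -15 + 5*(-3*u) = -15 - 15*u)
F(Q, O) = 3 - Q + 34*O (F(Q, O) = 3 - (-34*O + Q) = 3 - (Q - 34*O) = 3 + (-Q + 34*O) = 3 - Q + 34*O)
V = 6 (V = -4 + 10 = 6)
(2 + V)**2 + F(-14, 17)*(-14*t(-6)) = (2 + 6)**2 + (3 - 1*(-14) + 34*17)*(-14*(-15 - 15*(-6))) = 8**2 + (3 + 14 + 578)*(-14*(-15 + 90)) = 64 + 595*(-14*75) = 64 + 595*(-1050) = 64 - 624750 = -624686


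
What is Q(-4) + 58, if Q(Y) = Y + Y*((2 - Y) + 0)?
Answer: 30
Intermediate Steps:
Q(Y) = Y + Y*(2 - Y)
Q(-4) + 58 = -4*(3 - 1*(-4)) + 58 = -4*(3 + 4) + 58 = -4*7 + 58 = -28 + 58 = 30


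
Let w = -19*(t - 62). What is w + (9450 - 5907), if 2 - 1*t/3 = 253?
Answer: 19028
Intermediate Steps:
t = -753 (t = 6 - 3*253 = 6 - 759 = -753)
w = 15485 (w = -19*(-753 - 62) = -19*(-815) = 15485)
w + (9450 - 5907) = 15485 + (9450 - 5907) = 15485 + 3543 = 19028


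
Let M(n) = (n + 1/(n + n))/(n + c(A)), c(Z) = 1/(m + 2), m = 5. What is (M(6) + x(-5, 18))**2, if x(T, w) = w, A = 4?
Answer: 96020401/266256 ≈ 360.63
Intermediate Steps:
c(Z) = 1/7 (c(Z) = 1/(5 + 2) = 1/7)
M(n) = (n + 1/(2*n))/(1/7 + n) (M(n) = (n + 1/(n + n))/(n + 1/7) = (n + 1/(2*n))/(1/7 + n))
(M(6) + x(-5, 18))**2 = ((7/2)*(1 + 2*6**2)/(6*(1 + 7*6)) + 18)**2 = ((7/2)*(1/6)*(1 + 2*36)/(1 + 42) + 18)**2 = ((7/2)*(1/6)*(1 + 72)/43 + 18)**2 = ((7/2)*(1/6)*(1/43)*73 + 18)**2 = (511/516 + 18)**2 = (9799/516)**2 = 96020401/266256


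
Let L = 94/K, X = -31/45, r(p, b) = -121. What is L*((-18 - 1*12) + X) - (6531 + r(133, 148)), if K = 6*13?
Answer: -11314457/1755 ≈ -6447.0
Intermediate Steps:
X = -31/45 (X = -31*1/45 = -31/45 ≈ -0.68889)
K = 78
L = 47/39 (L = 94/78 = 94*(1/78) = 47/39 ≈ 1.2051)
L*((-18 - 1*12) + X) - (6531 + r(133, 148)) = 47*((-18 - 1*12) - 31/45)/39 - (6531 - 121) = 47*((-18 - 12) - 31/45)/39 - 1*6410 = 47*(-30 - 31/45)/39 - 6410 = (47/39)*(-1381/45) - 6410 = -64907/1755 - 6410 = -11314457/1755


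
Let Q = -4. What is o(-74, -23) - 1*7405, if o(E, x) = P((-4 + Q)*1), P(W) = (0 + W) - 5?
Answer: -7418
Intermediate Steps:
P(W) = -5 + W (P(W) = W - 5 = -5 + W)
o(E, x) = -13 (o(E, x) = -5 + (-4 - 4)*1 = -5 - 8*1 = -5 - 8 = -13)
o(-74, -23) - 1*7405 = -13 - 1*7405 = -13 - 7405 = -7418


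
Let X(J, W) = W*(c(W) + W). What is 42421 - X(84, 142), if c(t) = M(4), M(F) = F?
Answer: 21689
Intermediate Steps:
c(t) = 4
X(J, W) = W*(4 + W)
42421 - X(84, 142) = 42421 - 142*(4 + 142) = 42421 - 142*146 = 42421 - 1*20732 = 42421 - 20732 = 21689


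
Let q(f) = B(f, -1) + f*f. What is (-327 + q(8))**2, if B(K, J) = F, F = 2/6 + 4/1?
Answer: 602176/9 ≈ 66909.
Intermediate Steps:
F = 13/3 (F = 2*(1/6) + 4*1 = 1/3 + 4 = 13/3 ≈ 4.3333)
B(K, J) = 13/3
q(f) = 13/3 + f**2 (q(f) = 13/3 + f*f = 13/3 + f**2)
(-327 + q(8))**2 = (-327 + (13/3 + 8**2))**2 = (-327 + (13/3 + 64))**2 = (-327 + 205/3)**2 = (-776/3)**2 = 602176/9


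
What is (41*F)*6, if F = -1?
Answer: -246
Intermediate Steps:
(41*F)*6 = (41*(-1))*6 = -41*6 = -246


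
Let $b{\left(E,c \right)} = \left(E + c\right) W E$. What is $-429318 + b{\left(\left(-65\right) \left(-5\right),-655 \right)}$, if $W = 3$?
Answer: $-751068$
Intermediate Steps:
$b{\left(E,c \right)} = E \left(3 E + 3 c\right)$ ($b{\left(E,c \right)} = \left(E + c\right) 3 E = \left(3 E + 3 c\right) E = E \left(3 E + 3 c\right)$)
$-429318 + b{\left(\left(-65\right) \left(-5\right),-655 \right)} = -429318 + 3 \left(\left(-65\right) \left(-5\right)\right) \left(\left(-65\right) \left(-5\right) - 655\right) = -429318 + 3 \cdot 325 \left(325 - 655\right) = -429318 + 3 \cdot 325 \left(-330\right) = -429318 - 321750 = -751068$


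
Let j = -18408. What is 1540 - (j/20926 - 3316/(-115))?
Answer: 1819360452/1203245 ≈ 1512.0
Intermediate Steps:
1540 - (j/20926 - 3316/(-115)) = 1540 - (-18408/20926 - 3316/(-115)) = 1540 - (-18408*1/20926 - 3316*(-1/115)) = 1540 - (-9204/10463 + 3316/115) = 1540 - 1*33636848/1203245 = 1540 - 33636848/1203245 = 1819360452/1203245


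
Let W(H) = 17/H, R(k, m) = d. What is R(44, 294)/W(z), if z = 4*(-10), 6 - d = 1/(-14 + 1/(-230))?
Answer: -782240/54757 ≈ -14.286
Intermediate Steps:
d = 19556/3221 (d = 6 - 1/(-14 + 1/(-230)) = 6 - 1/(-14 - 1/230) = 6 - 1/(-3221/230) = 6 - 1*(-230/3221) = 6 + 230/3221 = 19556/3221 ≈ 6.0714)
R(k, m) = 19556/3221
z = -40
R(44, 294)/W(z) = 19556/(3221*((17/(-40)))) = 19556/(3221*((17*(-1/40)))) = 19556/(3221*(-17/40)) = (19556/3221)*(-40/17) = -782240/54757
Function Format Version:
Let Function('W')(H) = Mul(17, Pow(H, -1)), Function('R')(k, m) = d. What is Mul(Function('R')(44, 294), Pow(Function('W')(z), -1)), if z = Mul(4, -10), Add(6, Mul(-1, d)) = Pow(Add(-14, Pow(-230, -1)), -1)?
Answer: Rational(-782240, 54757) ≈ -14.286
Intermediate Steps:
d = Rational(19556, 3221) (d = Add(6, Mul(-1, Pow(Add(-14, Pow(-230, -1)), -1))) = Add(6, Mul(-1, Pow(Add(-14, Rational(-1, 230)), -1))) = Add(6, Mul(-1, Pow(Rational(-3221, 230), -1))) = Add(6, Mul(-1, Rational(-230, 3221))) = Add(6, Rational(230, 3221)) = Rational(19556, 3221) ≈ 6.0714)
Function('R')(k, m) = Rational(19556, 3221)
z = -40
Mul(Function('R')(44, 294), Pow(Function('W')(z), -1)) = Mul(Rational(19556, 3221), Pow(Mul(17, Pow(-40, -1)), -1)) = Mul(Rational(19556, 3221), Pow(Mul(17, Rational(-1, 40)), -1)) = Mul(Rational(19556, 3221), Pow(Rational(-17, 40), -1)) = Mul(Rational(19556, 3221), Rational(-40, 17)) = Rational(-782240, 54757)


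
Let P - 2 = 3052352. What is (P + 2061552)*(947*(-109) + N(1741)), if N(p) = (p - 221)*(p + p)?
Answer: 26538190732802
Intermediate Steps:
N(p) = 2*p*(-221 + p) (N(p) = (-221 + p)*(2*p) = 2*p*(-221 + p))
P = 3052354 (P = 2 + 3052352 = 3052354)
(P + 2061552)*(947*(-109) + N(1741)) = (3052354 + 2061552)*(947*(-109) + 2*1741*(-221 + 1741)) = 5113906*(-103223 + 2*1741*1520) = 5113906*(-103223 + 5292640) = 5113906*5189417 = 26538190732802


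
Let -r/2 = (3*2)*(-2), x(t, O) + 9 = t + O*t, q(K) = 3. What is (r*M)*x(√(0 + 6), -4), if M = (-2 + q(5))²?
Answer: -216 - 72*√6 ≈ -392.36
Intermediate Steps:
x(t, O) = -9 + t + O*t (x(t, O) = -9 + (t + O*t) = -9 + t + O*t)
M = 1 (M = (-2 + 3)² = 1² = 1)
r = 24 (r = -2*3*2*(-2) = -12*(-2) = -2*(-12) = 24)
(r*M)*x(√(0 + 6), -4) = (24*1)*(-9 + √(0 + 6) - 4*√(0 + 6)) = 24*(-9 + √6 - 4*√6) = 24*(-9 - 3*√6) = -216 - 72*√6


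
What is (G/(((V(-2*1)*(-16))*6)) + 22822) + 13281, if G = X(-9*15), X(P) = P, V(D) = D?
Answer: 2310547/64 ≈ 36102.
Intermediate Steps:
G = -135 (G = -9*15 = -135)
(G/(((V(-2*1)*(-16))*6)) + 22822) + 13281 = (-135/((-2*1*(-16))*6) + 22822) + 13281 = (-135/(-2*(-16)*6) + 22822) + 13281 = (-135/(32*6) + 22822) + 13281 = (-135/192 + 22822) + 13281 = (-135*1/192 + 22822) + 13281 = (-45/64 + 22822) + 13281 = 1460563/64 + 13281 = 2310547/64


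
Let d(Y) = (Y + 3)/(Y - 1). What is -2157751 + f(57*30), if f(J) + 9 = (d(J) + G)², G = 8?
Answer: -6301891936335/2920681 ≈ -2.1577e+6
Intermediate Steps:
d(Y) = (3 + Y)/(-1 + Y)
f(J) = -9 + (8 + (3 + J)/(-1 + J))² (f(J) = -9 + ((3 + J)/(-1 + J) + 8)² = -9 + (8 + (3 + J)/(-1 + J))²)
-2157751 + f(57*30) = -2157751 + (-9 + (-5 + 9*(57*30))²/(-1 + 57*30)²) = -2157751 + (-9 + (-5 + 9*1710)²/(-1 + 1710)²) = -2157751 + (-9 + (-5 + 15390)²/1709²) = -2157751 + (-9 + (1/2920681)*15385²) = -2157751 + (-9 + (1/2920681)*236698225) = -2157751 + (-9 + 236698225/2920681) = -2157751 + 210412096/2920681 = -6301891936335/2920681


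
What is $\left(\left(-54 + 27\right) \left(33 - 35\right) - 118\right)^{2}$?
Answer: $4096$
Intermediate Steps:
$\left(\left(-54 + 27\right) \left(33 - 35\right) - 118\right)^{2} = \left(- 27 \left(33 - 35\right) - 118\right)^{2} = \left(\left(-27\right) \left(-2\right) - 118\right)^{2} = \left(54 - 118\right)^{2} = \left(-64\right)^{2} = 4096$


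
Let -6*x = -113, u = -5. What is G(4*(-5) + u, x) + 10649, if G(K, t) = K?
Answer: 10624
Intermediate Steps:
x = 113/6 (x = -⅙*(-113) = 113/6 ≈ 18.833)
G(4*(-5) + u, x) + 10649 = (4*(-5) - 5) + 10649 = (-20 - 5) + 10649 = -25 + 10649 = 10624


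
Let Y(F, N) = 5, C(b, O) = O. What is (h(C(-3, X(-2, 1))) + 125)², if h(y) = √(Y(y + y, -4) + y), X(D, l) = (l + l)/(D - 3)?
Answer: (625 + √115)²/25 ≈ 16166.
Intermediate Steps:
X(D, l) = 2*l/(-3 + D) (X(D, l) = (2*l)/(-3 + D) = 2*l/(-3 + D))
h(y) = √(5 + y)
(h(C(-3, X(-2, 1))) + 125)² = (√(5 + 2*1/(-3 - 2)) + 125)² = (√(5 + 2*1/(-5)) + 125)² = (√(5 + 2*1*(-⅕)) + 125)² = (√(5 - ⅖) + 125)² = (√(23/5) + 125)² = (√115/5 + 125)² = (125 + √115/5)²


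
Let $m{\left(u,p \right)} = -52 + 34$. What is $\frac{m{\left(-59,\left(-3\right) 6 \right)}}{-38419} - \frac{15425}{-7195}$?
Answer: $\frac{118548517}{55284941} \approx 2.1443$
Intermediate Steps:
$m{\left(u,p \right)} = -18$
$\frac{m{\left(-59,\left(-3\right) 6 \right)}}{-38419} - \frac{15425}{-7195} = - \frac{18}{-38419} - \frac{15425}{-7195} = \left(-18\right) \left(- \frac{1}{38419}\right) - - \frac{3085}{1439} = \frac{18}{38419} + \frac{3085}{1439} = \frac{118548517}{55284941}$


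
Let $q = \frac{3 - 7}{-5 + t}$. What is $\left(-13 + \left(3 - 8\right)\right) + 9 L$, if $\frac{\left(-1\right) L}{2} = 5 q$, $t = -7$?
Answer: $-48$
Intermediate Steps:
$q = \frac{1}{3}$ ($q = \frac{3 - 7}{-5 - 7} = - \frac{4}{-12} = \left(-4\right) \left(- \frac{1}{12}\right) = \frac{1}{3} \approx 0.33333$)
$L = - \frac{10}{3}$ ($L = - 2 \cdot 5 \cdot \frac{1}{3} = \left(-2\right) \frac{5}{3} = - \frac{10}{3} \approx -3.3333$)
$\left(-13 + \left(3 - 8\right)\right) + 9 L = \left(-13 + \left(3 - 8\right)\right) + 9 \left(- \frac{10}{3}\right) = \left(-13 + \left(3 - 8\right)\right) - 30 = \left(-13 - 5\right) - 30 = -18 - 30 = -48$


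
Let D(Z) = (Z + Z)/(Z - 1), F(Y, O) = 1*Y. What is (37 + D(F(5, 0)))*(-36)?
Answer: -1422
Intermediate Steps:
F(Y, O) = Y
D(Z) = 2*Z/(-1 + Z) (D(Z) = (2*Z)/(-1 + Z) = 2*Z/(-1 + Z))
(37 + D(F(5, 0)))*(-36) = (37 + 2*5/(-1 + 5))*(-36) = (37 + 2*5/4)*(-36) = (37 + 2*5*(¼))*(-36) = (37 + 5/2)*(-36) = (79/2)*(-36) = -1422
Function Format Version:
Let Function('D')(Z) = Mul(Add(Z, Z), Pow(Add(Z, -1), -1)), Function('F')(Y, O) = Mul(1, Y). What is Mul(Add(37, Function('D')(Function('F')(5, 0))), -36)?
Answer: -1422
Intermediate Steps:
Function('F')(Y, O) = Y
Function('D')(Z) = Mul(2, Z, Pow(Add(-1, Z), -1)) (Function('D')(Z) = Mul(Mul(2, Z), Pow(Add(-1, Z), -1)) = Mul(2, Z, Pow(Add(-1, Z), -1)))
Mul(Add(37, Function('D')(Function('F')(5, 0))), -36) = Mul(Add(37, Mul(2, 5, Pow(Add(-1, 5), -1))), -36) = Mul(Add(37, Mul(2, 5, Pow(4, -1))), -36) = Mul(Add(37, Mul(2, 5, Rational(1, 4))), -36) = Mul(Add(37, Rational(5, 2)), -36) = Mul(Rational(79, 2), -36) = -1422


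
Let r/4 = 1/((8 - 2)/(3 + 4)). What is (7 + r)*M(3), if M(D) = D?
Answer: 35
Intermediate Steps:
r = 14/3 (r = 4/(((8 - 2)/(3 + 4))) = 4/((6/7)) = 4/((6*(⅐))) = 4/(6/7) = 4*(7/6) = 14/3 ≈ 4.6667)
(7 + r)*M(3) = (7 + 14/3)*3 = (35/3)*3 = 35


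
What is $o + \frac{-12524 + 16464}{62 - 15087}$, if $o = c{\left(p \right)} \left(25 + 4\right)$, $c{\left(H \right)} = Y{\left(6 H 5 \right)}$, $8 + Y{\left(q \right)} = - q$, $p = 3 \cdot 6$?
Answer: $- \frac{47756248}{3005} \approx -15892.0$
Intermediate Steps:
$p = 18$
$Y{\left(q \right)} = -8 - q$
$c{\left(H \right)} = -8 - 30 H$ ($c{\left(H \right)} = -8 - 6 H 5 = -8 - 30 H$)
$o = -15892$ ($o = \left(-8 - 540\right) \left(25 + 4\right) = \left(-8 - 540\right) 29 = \left(-548\right) 29 = -15892$)
$o + \frac{-12524 + 16464}{62 - 15087} = -15892 + \frac{-12524 + 16464}{62 - 15087} = -15892 + \frac{3940}{-15025} = -15892 + 3940 \left(- \frac{1}{15025}\right) = -15892 - \frac{788}{3005} = - \frac{47756248}{3005}$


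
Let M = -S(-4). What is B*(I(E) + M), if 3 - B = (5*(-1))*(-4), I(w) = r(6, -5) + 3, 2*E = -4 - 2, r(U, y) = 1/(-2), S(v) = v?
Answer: -221/2 ≈ -110.50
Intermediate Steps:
r(U, y) = -1/2 (r(U, y) = 1*(-1/2) = -1/2)
M = 4 (M = -1*(-4) = 4)
E = -3 (E = (-4 - 2)/2 = (1/2)*(-6) = -3)
I(w) = 5/2 (I(w) = -1/2 + 3 = 5/2)
B = -17 (B = 3 - 5*(-1)*(-4) = 3 - (-5)*(-4) = 3 - 1*20 = 3 - 20 = -17)
B*(I(E) + M) = -17*(5/2 + 4) = -17*13/2 = -221/2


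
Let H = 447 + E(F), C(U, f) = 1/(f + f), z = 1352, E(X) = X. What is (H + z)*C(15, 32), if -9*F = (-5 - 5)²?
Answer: 16091/576 ≈ 27.936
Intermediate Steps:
F = -100/9 (F = -(-5 - 5)²/9 = -⅑*(-10)² = -⅑*100 = -100/9 ≈ -11.111)
C(U, f) = 1/(2*f)
H = 3923/9 (H = 447 - 100/9 = 3923/9 ≈ 435.89)
(H + z)*C(15, 32) = (3923/9 + 1352)*((½)/32) = 16091*((½)*(1/32))/9 = (16091/9)*(1/64) = 16091/576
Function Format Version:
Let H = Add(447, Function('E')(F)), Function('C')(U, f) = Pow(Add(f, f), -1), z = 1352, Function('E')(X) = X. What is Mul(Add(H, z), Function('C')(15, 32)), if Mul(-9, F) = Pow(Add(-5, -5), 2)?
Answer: Rational(16091, 576) ≈ 27.936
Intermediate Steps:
F = Rational(-100, 9) (F = Mul(Rational(-1, 9), Pow(Add(-5, -5), 2)) = Mul(Rational(-1, 9), Pow(-10, 2)) = Mul(Rational(-1, 9), 100) = Rational(-100, 9) ≈ -11.111)
Function('C')(U, f) = Mul(Rational(1, 2), Pow(f, -1)) (Function('C')(U, f) = Pow(Mul(2, f), -1) = Mul(Rational(1, 2), Pow(f, -1)))
H = Rational(3923, 9) (H = Add(447, Rational(-100, 9)) = Rational(3923, 9) ≈ 435.89)
Mul(Add(H, z), Function('C')(15, 32)) = Mul(Add(Rational(3923, 9), 1352), Mul(Rational(1, 2), Pow(32, -1))) = Mul(Rational(16091, 9), Mul(Rational(1, 2), Rational(1, 32))) = Mul(Rational(16091, 9), Rational(1, 64)) = Rational(16091, 576)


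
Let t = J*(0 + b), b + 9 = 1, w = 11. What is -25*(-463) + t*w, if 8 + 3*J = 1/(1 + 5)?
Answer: 106243/9 ≈ 11805.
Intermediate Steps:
b = -8 (b = -9 + 1 = -8)
J = -47/18 (J = -8/3 + 1/(3*(1 + 5)) = -8/3 + (1/3)/6 = -8/3 + (1/3)*(1/6) = -8/3 + 1/18 = -47/18 ≈ -2.6111)
t = 188/9 (t = -47*(0 - 8)/18 = -47/18*(-8) = 188/9 ≈ 20.889)
-25*(-463) + t*w = -25*(-463) + (188/9)*11 = 11575 + 2068/9 = 106243/9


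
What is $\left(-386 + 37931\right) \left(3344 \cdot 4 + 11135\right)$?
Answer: $920265495$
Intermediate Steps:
$\left(-386 + 37931\right) \left(3344 \cdot 4 + 11135\right) = 37545 \left(13376 + 11135\right) = 37545 \cdot 24511 = 920265495$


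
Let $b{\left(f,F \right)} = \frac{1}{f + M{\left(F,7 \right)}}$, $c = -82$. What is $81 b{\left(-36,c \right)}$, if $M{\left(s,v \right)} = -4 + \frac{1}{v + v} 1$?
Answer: $- \frac{1134}{559} \approx -2.0286$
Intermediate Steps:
$M{\left(s,v \right)} = -4 + \frac{1}{2 v}$ ($M{\left(s,v \right)} = -4 + \frac{1}{2 v} 1 = -4 + \frac{1}{2 v}$)
$b{\left(f,F \right)} = \frac{1}{- \frac{55}{14} + f}$ ($b{\left(f,F \right)} = \frac{1}{f - \left(4 - \frac{1}{2 \cdot 7}\right)} = \frac{1}{f + \left(-4 + \frac{1}{2} \cdot \frac{1}{7}\right)} = \frac{1}{f + \left(-4 + \frac{1}{14}\right)} = \frac{1}{f - \frac{55}{14}} = \frac{1}{- \frac{55}{14} + f}$)
$81 b{\left(-36,c \right)} = 81 \frac{14}{-55 + 14 \left(-36\right)} = 81 \frac{14}{-55 - 504} = 81 \frac{14}{-559} = 81 \cdot 14 \left(- \frac{1}{559}\right) = 81 \left(- \frac{14}{559}\right) = - \frac{1134}{559}$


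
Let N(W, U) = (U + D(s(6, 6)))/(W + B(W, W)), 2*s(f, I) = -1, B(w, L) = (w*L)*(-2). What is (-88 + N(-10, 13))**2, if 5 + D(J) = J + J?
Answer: 6974881/900 ≈ 7749.9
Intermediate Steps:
B(w, L) = -2*L*w (B(w, L) = (L*w)*(-2) = -2*L*w)
s(f, I) = -1/2 (s(f, I) = (1/2)*(-1) = -1/2)
D(J) = -5 + 2*J (D(J) = -5 + (J + J) = -5 + 2*J)
N(W, U) = (-6 + U)/(W - 2*W**2) (N(W, U) = (U + (-5 + 2*(-1/2)))/(W - 2*W*W) = (U + (-5 - 1))/(W - 2*W**2) = (U - 6)/(W - 2*W**2) = (-6 + U)/(W - 2*W**2))
(-88 + N(-10, 13))**2 = (-88 + (-6 + 13)/((-10)*(1 - 2*(-10))))**2 = (-88 - 1/10*7/(1 + 20))**2 = (-88 - 1/10*7/21)**2 = (-88 - 1/10*1/21*7)**2 = (-88 - 1/30)**2 = (-2641/30)**2 = 6974881/900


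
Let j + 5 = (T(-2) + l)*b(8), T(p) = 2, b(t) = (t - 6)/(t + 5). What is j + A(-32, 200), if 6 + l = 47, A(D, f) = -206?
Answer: -2657/13 ≈ -204.38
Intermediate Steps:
b(t) = (-6 + t)/(5 + t)
l = 41 (l = -6 + 47 = 41)
j = 21/13 (j = -5 + (2 + 41)*((-6 + 8)/(5 + 8)) = -5 + 43*(2/13) = -5 + 86/13 = 21/13 ≈ 1.6154)
j + A(-32, 200) = 21/13 - 206 = -2657/13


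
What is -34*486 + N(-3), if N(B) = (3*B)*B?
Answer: -16497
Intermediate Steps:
N(B) = 3*B**2
-34*486 + N(-3) = -34*486 + 3*(-3)**2 = -16524 + 3*9 = -16524 + 27 = -16497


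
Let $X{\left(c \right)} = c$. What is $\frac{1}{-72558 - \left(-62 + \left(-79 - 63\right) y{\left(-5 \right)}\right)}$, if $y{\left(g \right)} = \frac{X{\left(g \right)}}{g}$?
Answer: $- \frac{1}{72354} \approx -1.3821 \cdot 10^{-5}$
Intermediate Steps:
$y{\left(g \right)} = 1$ ($y{\left(g \right)} = \frac{g}{g} = 1$)
$\frac{1}{-72558 - \left(-62 + \left(-79 - 63\right) y{\left(-5 \right)}\right)} = \frac{1}{-72558 - \left(-62 + \left(-79 - 63\right) 1\right)} = \frac{1}{-72558 - \left(-62 - 142\right)} = \frac{1}{-72558 - -204} = \frac{1}{-72558 + 204} = \frac{1}{-72354} = - \frac{1}{72354}$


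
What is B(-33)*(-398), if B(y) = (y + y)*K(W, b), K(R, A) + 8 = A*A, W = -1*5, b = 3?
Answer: 26268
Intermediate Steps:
W = -5
K(R, A) = -8 + A² (K(R, A) = -8 + A*A = -8 + A²)
B(y) = 2*y (B(y) = (y + y)*(-8 + 3²) = (2*y)*(-8 + 9) = (2*y)*1 = 2*y)
B(-33)*(-398) = (2*(-33))*(-398) = -66*(-398) = 26268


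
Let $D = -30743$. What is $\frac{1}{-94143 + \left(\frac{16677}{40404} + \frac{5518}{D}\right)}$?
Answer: $- \frac{414046724}{38979504153619} \approx -1.0622 \cdot 10^{-5}$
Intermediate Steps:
$\frac{1}{-94143 + \left(\frac{16677}{40404} + \frac{5518}{D}\right)} = \frac{1}{-94143 + \left(\frac{16677}{40404} + \frac{5518}{-30743}\right)} = \frac{1}{-94143 + \left(16677 \cdot \frac{1}{40404} + 5518 \left(- \frac{1}{30743}\right)\right)} = \frac{1}{-94143 + \left(\frac{5559}{13468} - \frac{5518}{30743}\right)} = \frac{1}{-94143 + \frac{96583913}{414046724}} = \frac{1}{- \frac{38979504153619}{414046724}} = - \frac{414046724}{38979504153619}$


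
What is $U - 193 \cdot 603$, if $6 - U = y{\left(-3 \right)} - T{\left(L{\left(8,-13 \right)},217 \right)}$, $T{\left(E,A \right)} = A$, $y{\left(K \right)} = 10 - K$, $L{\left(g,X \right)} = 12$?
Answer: $-116169$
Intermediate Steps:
$U = 210$ ($U = 6 - \left(\left(10 - -3\right) - 217\right) = 6 - \left(\left(10 + 3\right) - 217\right) = 6 - \left(13 - 217\right) = 6 - -204 = 6 + 204 = 210$)
$U - 193 \cdot 603 = 210 - 193 \cdot 603 = 210 - 116379 = -116169$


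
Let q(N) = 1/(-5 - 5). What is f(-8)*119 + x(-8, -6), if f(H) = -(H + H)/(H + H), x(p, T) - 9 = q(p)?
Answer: -1101/10 ≈ -110.10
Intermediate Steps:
q(N) = -1/10 (q(N) = 1/(-10) = -1/10)
x(p, T) = 89/10 (x(p, T) = 9 - 1/10 = 89/10)
f(H) = -1 (f(H) = -2*H/(2*H) = -2*H*1/(2*H) = -1*1 = -1)
f(-8)*119 + x(-8, -6) = -1*119 + 89/10 = -119 + 89/10 = -1101/10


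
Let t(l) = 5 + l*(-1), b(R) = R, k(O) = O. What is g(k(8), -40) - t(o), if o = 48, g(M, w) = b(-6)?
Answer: 37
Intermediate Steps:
g(M, w) = -6
t(l) = 5 - l
g(k(8), -40) - t(o) = -6 - (5 - 1*48) = -6 - (5 - 48) = -6 - 1*(-43) = -6 + 43 = 37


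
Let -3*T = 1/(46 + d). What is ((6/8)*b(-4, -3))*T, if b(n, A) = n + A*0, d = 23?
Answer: 1/69 ≈ 0.014493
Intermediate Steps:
b(n, A) = n (b(n, A) = n + 0 = n)
T = -1/207 (T = -1/(3*(46 + 23)) = -⅓/69 = -⅓*1/69 = -1/207 ≈ -0.0048309)
((6/8)*b(-4, -3))*T = ((6/8)*(-4))*(-1/207) = ((6*(⅛))*(-4))*(-1/207) = ((¾)*(-4))*(-1/207) = -3*(-1/207) = 1/69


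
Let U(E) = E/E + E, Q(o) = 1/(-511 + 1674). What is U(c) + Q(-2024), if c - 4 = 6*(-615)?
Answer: -4285654/1163 ≈ -3685.0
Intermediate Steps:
Q(o) = 1/1163
c = -3686 (c = 4 + 6*(-615) = 4 - 3690 = -3686)
U(E) = 1 + E
U(c) + Q(-2024) = (1 - 3686) + 1/1163 = -3685 + 1/1163 = -4285654/1163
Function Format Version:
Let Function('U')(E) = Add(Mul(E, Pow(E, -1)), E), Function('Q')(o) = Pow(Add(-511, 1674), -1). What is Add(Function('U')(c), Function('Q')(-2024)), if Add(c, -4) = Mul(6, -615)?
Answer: Rational(-4285654, 1163) ≈ -3685.0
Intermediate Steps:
Function('Q')(o) = Rational(1, 1163) (Function('Q')(o) = Pow(1163, -1) = Rational(1, 1163))
c = -3686 (c = Add(4, Mul(6, -615)) = Add(4, -3690) = -3686)
Function('U')(E) = Add(1, E)
Add(Function('U')(c), Function('Q')(-2024)) = Add(Add(1, -3686), Rational(1, 1163)) = Add(-3685, Rational(1, 1163)) = Rational(-4285654, 1163)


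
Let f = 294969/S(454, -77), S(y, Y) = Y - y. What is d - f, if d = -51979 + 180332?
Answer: 22816804/177 ≈ 1.2891e+5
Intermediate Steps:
d = 128353
f = -98323/177 (f = 294969/(-77 - 1*454) = 294969/(-77 - 454) = 294969/(-531) = 294969*(-1/531) = -98323/177 ≈ -555.50)
d - f = 128353 - 1*(-98323/177) = 128353 + 98323/177 = 22816804/177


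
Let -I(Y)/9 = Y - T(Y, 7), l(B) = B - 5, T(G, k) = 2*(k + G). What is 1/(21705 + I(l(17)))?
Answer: 1/21939 ≈ 4.5581e-5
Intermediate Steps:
T(G, k) = 2*G + 2*k (T(G, k) = 2*(G + k) = 2*G + 2*k)
l(B) = -5 + B
I(Y) = 126 + 9*Y (I(Y) = -9*(Y - (2*Y + 2*7)) = -9*(Y - (2*Y + 14)) = -9*(Y - (14 + 2*Y)) = -9*(Y + (-14 - 2*Y)) = -9*(-14 - Y) = 126 + 9*Y)
1/(21705 + I(l(17))) = 1/(21705 + (126 + 9*(-5 + 17))) = 1/(21705 + (126 + 9*12)) = 1/(21705 + (126 + 108)) = 1/(21705 + 234) = 1/21939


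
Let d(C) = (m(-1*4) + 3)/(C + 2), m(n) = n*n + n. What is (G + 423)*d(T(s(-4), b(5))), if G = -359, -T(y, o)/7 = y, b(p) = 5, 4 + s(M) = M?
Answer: 480/29 ≈ 16.552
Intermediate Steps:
s(M) = -4 + M
m(n) = n + n² (m(n) = n² + n = n + n²)
T(y, o) = -7*y
d(C) = 15/(2 + C) (d(C) = ((-1*4)*(1 - 1*4) + 3)/(C + 2) = (-4*(1 - 4) + 3)/(2 + C) = (-4*(-3) + 3)/(2 + C) = (12 + 3)/(2 + C) = 15/(2 + C))
(G + 423)*d(T(s(-4), b(5))) = (-359 + 423)*(15/(2 - 7*(-4 - 4))) = 64*(15/(2 - 7*(-8))) = 64*(15/(2 + 56)) = 64*(15/58) = 480/29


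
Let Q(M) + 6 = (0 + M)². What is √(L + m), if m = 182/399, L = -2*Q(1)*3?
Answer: 2*√24738/57 ≈ 5.5187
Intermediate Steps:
Q(M) = -6 + M² (Q(M) = -6 + (0 + M)² = -6 + M²)
L = 30 (L = -2*(-6 + 1²)*3 = -2*(-6 + 1)*3 = -2*(-5)*3 = 10*3 = 30)
m = 26/57 (m = 182*(1/399) = 26/57 ≈ 0.45614)
√(L + m) = √(30 + 26/57) = √(1736/57) = 2*√24738/57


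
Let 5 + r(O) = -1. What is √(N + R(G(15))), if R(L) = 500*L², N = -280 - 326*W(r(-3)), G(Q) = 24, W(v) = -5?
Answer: 15*√1286 ≈ 537.91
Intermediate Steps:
r(O) = -6 (r(O) = -5 - 1 = -6)
N = 1350 (N = -280 - 326*(-5) = -280 + 1630 = 1350)
√(N + R(G(15))) = √(1350 + 500*24²) = √(1350 + 500*576) = √(1350 + 288000) = √289350 = 15*√1286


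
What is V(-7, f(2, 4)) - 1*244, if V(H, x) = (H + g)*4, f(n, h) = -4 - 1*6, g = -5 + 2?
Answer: -284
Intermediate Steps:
g = -3
f(n, h) = -10 (f(n, h) = -4 - 6 = -10)
V(H, x) = -12 + 4*H (V(H, x) = (H - 3)*4 = (-3 + H)*4 = -12 + 4*H)
V(-7, f(2, 4)) - 1*244 = (-12 + 4*(-7)) - 1*244 = (-12 - 28) - 244 = -40 - 244 = -284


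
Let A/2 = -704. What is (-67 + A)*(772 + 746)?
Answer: -2239050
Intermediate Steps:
A = -1408 (A = 2*(-704) = -1408)
(-67 + A)*(772 + 746) = (-67 - 1408)*(772 + 746) = -1475*1518 = -2239050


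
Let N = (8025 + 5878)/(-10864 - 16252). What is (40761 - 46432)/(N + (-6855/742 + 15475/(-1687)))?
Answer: 13749161861596/45881508123 ≈ 299.67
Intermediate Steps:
N = -13903/27116 (N = 13903/(-27116) = 13903*(-1/27116) = -13903/27116 ≈ -0.51272)
(40761 - 46432)/(N + (-6855/742 + 15475/(-1687))) = (40761 - 46432)/(-13903/27116 + (-6855/742 + 15475/(-1687))) = -5671/(-13903/27116 + (-6855*1/742 + 15475*(-1/1687))) = -5671/(-13903/27116 + (-6855/742 - 15475/1687)) = -5671/(-13903/27116 - 3292405/178822) = -5671/(-45881508123/2424468676) = -5671*(-2424468676/45881508123) = 13749161861596/45881508123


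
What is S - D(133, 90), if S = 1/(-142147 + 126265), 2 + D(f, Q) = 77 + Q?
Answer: -2620531/15882 ≈ -165.00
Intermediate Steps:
D(f, Q) = 75 + Q (D(f, Q) = -2 + (77 + Q) = 75 + Q)
S = -1/15882 (S = 1/(-15882) = -1/15882 ≈ -6.2964e-5)
S - D(133, 90) = -1/15882 - (75 + 90) = -1/15882 - 1*165 = -1/15882 - 165 = -2620531/15882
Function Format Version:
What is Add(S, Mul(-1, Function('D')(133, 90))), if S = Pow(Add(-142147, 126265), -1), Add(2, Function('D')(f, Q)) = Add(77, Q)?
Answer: Rational(-2620531, 15882) ≈ -165.00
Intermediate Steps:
Function('D')(f, Q) = Add(75, Q) (Function('D')(f, Q) = Add(-2, Add(77, Q)) = Add(75, Q))
S = Rational(-1, 15882) (S = Pow(-15882, -1) = Rational(-1, 15882) ≈ -6.2964e-5)
Add(S, Mul(-1, Function('D')(133, 90))) = Add(Rational(-1, 15882), Mul(-1, Add(75, 90))) = Add(Rational(-1, 15882), Mul(-1, 165)) = Add(Rational(-1, 15882), -165) = Rational(-2620531, 15882)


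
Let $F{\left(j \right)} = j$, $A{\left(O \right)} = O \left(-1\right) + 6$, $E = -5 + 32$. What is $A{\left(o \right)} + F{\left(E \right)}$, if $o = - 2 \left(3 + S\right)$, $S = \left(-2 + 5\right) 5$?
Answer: $69$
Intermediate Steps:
$S = 15$ ($S = 3 \cdot 5 = 15$)
$E = 27$
$o = -36$ ($o = - 2 \left(3 + 15\right) = \left(-2\right) 18 = -36$)
$A{\left(O \right)} = 6 - O$ ($A{\left(O \right)} = - O + 6 = 6 - O$)
$A{\left(o \right)} + F{\left(E \right)} = \left(6 - -36\right) + 27 = \left(6 + 36\right) + 27 = 42 + 27 = 69$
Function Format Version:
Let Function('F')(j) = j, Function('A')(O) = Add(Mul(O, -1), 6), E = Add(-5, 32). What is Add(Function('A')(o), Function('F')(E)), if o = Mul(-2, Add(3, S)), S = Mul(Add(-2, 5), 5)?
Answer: 69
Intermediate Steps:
S = 15 (S = Mul(3, 5) = 15)
E = 27
o = -36 (o = Mul(-2, Add(3, 15)) = Mul(-2, 18) = -36)
Function('A')(O) = Add(6, Mul(-1, O)) (Function('A')(O) = Add(Mul(-1, O), 6) = Add(6, Mul(-1, O)))
Add(Function('A')(o), Function('F')(E)) = Add(Add(6, Mul(-1, -36)), 27) = Add(Add(6, 36), 27) = Add(42, 27) = 69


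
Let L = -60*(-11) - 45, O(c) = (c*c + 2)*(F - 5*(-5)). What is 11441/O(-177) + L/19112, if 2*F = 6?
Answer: 11149709/246563912 ≈ 0.045220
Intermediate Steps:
F = 3 (F = (1/2)*6 = 3)
O(c) = 56 + 28*c**2 (O(c) = (c*c + 2)*(3 - 5*(-5)) = (c**2 + 2)*(3 + 25) = (2 + c**2)*28 = 56 + 28*c**2)
L = 615 (L = 660 - 45 = 615)
11441/O(-177) + L/19112 = 11441/(56 + 28*(-177)**2) + 615/19112 = 11441/(56 + 28*31329) + 615*(1/19112) = 11441/(56 + 877212) + 615/19112 = 11441/877268 + 615/19112 = 11441*(1/877268) + 615/19112 = 673/51604 + 615/19112 = 11149709/246563912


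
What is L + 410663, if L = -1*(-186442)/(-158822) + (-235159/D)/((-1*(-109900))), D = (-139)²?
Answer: 69245617398725977451/168619562416900 ≈ 4.1066e+5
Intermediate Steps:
D = 19321
L = -197962085427249/168619562416900 (L = -1*(-186442)/(-158822) + (-235159/19321)/((-1*(-109900))) = 186442*(-1/158822) - 235159*1/19321/109900 = -93221/79411 - 235159/19321*1/109900 = -93221/79411 - 235159/2123377900 = -197962085427249/168619562416900 ≈ -1.1740)
L + 410663 = -197962085427249/168619562416900 + 410663 = 69245617398725977451/168619562416900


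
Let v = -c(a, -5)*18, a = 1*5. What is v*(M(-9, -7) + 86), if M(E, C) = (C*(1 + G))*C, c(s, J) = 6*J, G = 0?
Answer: 72900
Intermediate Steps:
a = 5
v = 540 (v = -6*(-5)*18 = -(-30)*18 = -1*(-540) = 540)
M(E, C) = C² (M(E, C) = (C*(1 + 0))*C = (C*1)*C = C*C = C²)
v*(M(-9, -7) + 86) = 540*((-7)² + 86) = 540*(49 + 86) = 540*135 = 72900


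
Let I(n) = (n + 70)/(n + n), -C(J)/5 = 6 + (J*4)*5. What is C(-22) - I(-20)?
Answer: 8685/4 ≈ 2171.3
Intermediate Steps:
C(J) = -30 - 100*J (C(J) = -5*(6 + (J*4)*5) = -5*(6 + (4*J)*5) = -5*(6 + 20*J) = -30 - 100*J)
I(n) = (70 + n)/(2*n) (I(n) = (70 + n)/((2*n)) = (70 + n)*(1/(2*n)) = (70 + n)/(2*n))
C(-22) - I(-20) = (-30 - 100*(-22)) - (70 - 20)/(2*(-20)) = (-30 + 2200) - (-1)*50/(2*20) = 2170 - 1*(-5/4) = 2170 + 5/4 = 8685/4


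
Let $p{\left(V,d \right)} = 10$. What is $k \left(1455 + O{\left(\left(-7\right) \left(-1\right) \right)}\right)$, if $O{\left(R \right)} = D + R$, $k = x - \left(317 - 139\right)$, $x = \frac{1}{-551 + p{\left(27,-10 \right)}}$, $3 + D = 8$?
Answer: $- \frac{141270633}{541} \approx -2.6113 \cdot 10^{5}$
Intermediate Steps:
$D = 5$ ($D = -3 + 8 = 5$)
$x = - \frac{1}{541}$ ($x = \frac{1}{-551 + 10} = \frac{1}{-541} = - \frac{1}{541} \approx -0.0018484$)
$k = - \frac{96299}{541}$ ($k = - \frac{1}{541} - \left(317 - 139\right) = - \frac{1}{541} - 178 = - \frac{96299}{541} \approx -178.0$)
$O{\left(R \right)} = 5 + R$
$k \left(1455 + O{\left(\left(-7\right) \left(-1\right) \right)}\right) = - \frac{96299 \left(1455 + \left(5 - -7\right)\right)}{541} = - \frac{96299 \left(1455 + \left(5 + 7\right)\right)}{541} = - \frac{96299 \left(1455 + 12\right)}{541} = \left(- \frac{96299}{541}\right) 1467 = - \frac{141270633}{541}$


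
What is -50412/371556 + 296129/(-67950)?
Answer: -3151500059/701311950 ≈ -4.4937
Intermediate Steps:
-50412/371556 + 296129/(-67950) = -50412*1/371556 + 296129*(-1/67950) = -4201/30963 - 296129/67950 = -3151500059/701311950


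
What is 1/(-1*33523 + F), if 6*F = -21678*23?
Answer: -1/116622 ≈ -8.5747e-6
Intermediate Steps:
F = -83099 (F = (-21678*23)/6 = (⅙)*(-498594) = -83099)
1/(-1*33523 + F) = 1/(-1*33523 - 83099) = 1/(-33523 - 83099) = 1/(-116622) = -1/116622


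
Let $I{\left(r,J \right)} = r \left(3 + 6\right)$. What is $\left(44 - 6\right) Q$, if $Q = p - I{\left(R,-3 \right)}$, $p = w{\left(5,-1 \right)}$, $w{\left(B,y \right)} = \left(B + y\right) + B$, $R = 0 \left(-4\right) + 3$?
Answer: $-684$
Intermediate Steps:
$R = 3$ ($R = 0 + 3 = 3$)
$I{\left(r,J \right)} = 9 r$ ($I{\left(r,J \right)} = r 9 = 9 r$)
$w{\left(B,y \right)} = y + 2 B$
$p = 9$ ($p = -1 + 2 \cdot 5 = -1 + 10 = 9$)
$Q = -18$ ($Q = 9 - 9 \cdot 3 = 9 - 27 = -18$)
$\left(44 - 6\right) Q = \left(44 - 6\right) \left(-18\right) = 38 \left(-18\right) = -684$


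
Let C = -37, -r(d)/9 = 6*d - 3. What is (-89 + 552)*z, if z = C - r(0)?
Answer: -29632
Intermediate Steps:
r(d) = 27 - 54*d (r(d) = -9*(6*d - 3) = -9*(-3 + 6*d) = 27 - 54*d)
z = -64 (z = -37 - (27 - 54*0) = -37 - (27 + 0) = -37 - 1*27 = -37 - 27 = -64)
(-89 + 552)*z = (-89 + 552)*(-64) = 463*(-64) = -29632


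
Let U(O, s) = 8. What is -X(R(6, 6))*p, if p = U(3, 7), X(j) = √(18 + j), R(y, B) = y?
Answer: -16*√6 ≈ -39.192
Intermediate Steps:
p = 8
-X(R(6, 6))*p = -√(18 + 6)*8 = -√24*8 = -2*√6*8 = -16*√6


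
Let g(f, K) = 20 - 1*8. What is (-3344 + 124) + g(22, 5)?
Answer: -3208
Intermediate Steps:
g(f, K) = 12 (g(f, K) = 20 - 8 = 12)
(-3344 + 124) + g(22, 5) = (-3344 + 124) + 12 = -3220 + 12 = -3208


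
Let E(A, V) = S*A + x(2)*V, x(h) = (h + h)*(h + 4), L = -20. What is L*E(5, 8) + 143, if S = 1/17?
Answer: -62949/17 ≈ -3702.9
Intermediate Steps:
S = 1/17 ≈ 0.058824
x(h) = 2*h*(4 + h) (x(h) = (2*h)*(4 + h) = 2*h*(4 + h))
E(A, V) = 24*V + A/17 (E(A, V) = A/17 + (2*2*(4 + 2))*V = A/17 + (2*2*6)*V = A/17 + 24*V = 24*V + A/17)
L*E(5, 8) + 143 = -20*(24*8 + (1/17)*5) + 143 = -20*(192 + 5/17) + 143 = -20*3269/17 + 143 = -65380/17 + 143 = -62949/17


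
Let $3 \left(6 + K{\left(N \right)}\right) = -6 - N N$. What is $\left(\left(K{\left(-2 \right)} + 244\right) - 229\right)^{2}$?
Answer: $\frac{289}{9} \approx 32.111$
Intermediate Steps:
$K{\left(N \right)} = -8 - \frac{N^{2}}{3}$ ($K{\left(N \right)} = -6 + \frac{-6 - N N}{3} = -6 + \frac{-6 - N^{2}}{3} = -6 - \left(2 + \frac{N^{2}}{3}\right) = -8 - \frac{N^{2}}{3}$)
$\left(\left(K{\left(-2 \right)} + 244\right) - 229\right)^{2} = \left(\left(\left(-8 - \frac{\left(-2\right)^{2}}{3}\right) + 244\right) - 229\right)^{2} = \left(\left(\left(-8 - \frac{4}{3}\right) + 244\right) - 229\right)^{2} = \left(\left(- \frac{28}{3} + 244\right) - 229\right)^{2} = \left(\frac{704}{3} - 229\right)^{2} = \left(\frac{17}{3}\right)^{2} = \frac{289}{9}$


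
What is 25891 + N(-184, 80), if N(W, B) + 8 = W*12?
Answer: 23675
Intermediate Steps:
N(W, B) = -8 + 12*W (N(W, B) = -8 + W*12 = -8 + 12*W)
25891 + N(-184, 80) = 25891 + (-8 + 12*(-184)) = 25891 + (-8 - 2208) = 25891 - 2216 = 23675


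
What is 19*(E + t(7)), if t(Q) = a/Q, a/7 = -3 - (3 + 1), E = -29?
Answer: -684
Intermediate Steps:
a = -49 (a = 7*(-3 - (3 + 1)) = 7*(-3 - 1*4) = 7*(-3 - 4) = 7*(-7) = -49)
t(Q) = -49/Q
19*(E + t(7)) = 19*(-29 - 49/7) = 19*(-29 - 49*⅐) = 19*(-29 - 7) = 19*(-36) = -684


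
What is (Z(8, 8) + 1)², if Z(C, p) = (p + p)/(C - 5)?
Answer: 361/9 ≈ 40.111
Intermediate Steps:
Z(C, p) = 2*p/(-5 + C) (Z(C, p) = (2*p)/(-5 + C) = 2*p/(-5 + C))
(Z(8, 8) + 1)² = (2*8/(-5 + 8) + 1)² = (2*8/3 + 1)² = (2*8*(⅓) + 1)² = (16/3 + 1)² = (19/3)² = 361/9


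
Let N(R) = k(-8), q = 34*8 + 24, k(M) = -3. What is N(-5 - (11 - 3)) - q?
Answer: -299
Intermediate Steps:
q = 296 (q = 272 + 24 = 296)
N(R) = -3
N(-5 - (11 - 3)) - q = -3 - 1*296 = -3 - 296 = -299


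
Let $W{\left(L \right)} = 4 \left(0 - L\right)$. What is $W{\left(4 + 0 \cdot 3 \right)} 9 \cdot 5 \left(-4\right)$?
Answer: $2880$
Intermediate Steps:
$W{\left(L \right)} = - 4 L$ ($W{\left(L \right)} = 4 \left(- L\right) = - 4 L$)
$W{\left(4 + 0 \cdot 3 \right)} 9 \cdot 5 \left(-4\right) = - 4 \left(4 + 0 \cdot 3\right) 9 \cdot 5 \left(-4\right) = - 4 \left(4 + 0\right) 9 \left(-20\right) = \left(-4\right) 4 \cdot 9 \left(-20\right) = \left(-16\right) 9 \left(-20\right) = \left(-144\right) \left(-20\right) = 2880$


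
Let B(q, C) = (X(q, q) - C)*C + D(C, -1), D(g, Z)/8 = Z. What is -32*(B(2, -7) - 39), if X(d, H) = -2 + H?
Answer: 3072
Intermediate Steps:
D(g, Z) = 8*Z
B(q, C) = -8 + C*(-2 + q - C) (B(q, C) = ((-2 + q) - C)*C + 8*(-1) = (-2 + q - C)*C - 8 = C*(-2 + q - C) - 8 = -8 + C*(-2 + q - C))
-32*(B(2, -7) - 39) = -32*((-8 - 1*(-7)**2 - 7*(-2 + 2)) - 39) = -32*((-8 - 1*49 - 7*0) - 39) = -32*((-8 - 49 + 0) - 39) = -32*(-57 - 39) = -32*(-96) = 3072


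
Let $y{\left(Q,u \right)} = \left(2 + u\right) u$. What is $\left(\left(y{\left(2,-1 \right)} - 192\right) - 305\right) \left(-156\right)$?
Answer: $77688$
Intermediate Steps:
$y{\left(Q,u \right)} = u \left(2 + u\right)$
$\left(\left(y{\left(2,-1 \right)} - 192\right) - 305\right) \left(-156\right) = \left(\left(- (2 - 1) - 192\right) - 305\right) \left(-156\right) = \left(\left(\left(-1\right) 1 - 192\right) - 305\right) \left(-156\right) = \left(\left(-1 - 192\right) - 305\right) \left(-156\right) = \left(-193 - 305\right) \left(-156\right) = \left(-498\right) \left(-156\right) = 77688$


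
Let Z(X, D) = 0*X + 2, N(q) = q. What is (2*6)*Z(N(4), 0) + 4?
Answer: 28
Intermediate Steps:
Z(X, D) = 2 (Z(X, D) = 0 + 2 = 2)
(2*6)*Z(N(4), 0) + 4 = (2*6)*2 + 4 = 12*2 + 4 = 24 + 4 = 28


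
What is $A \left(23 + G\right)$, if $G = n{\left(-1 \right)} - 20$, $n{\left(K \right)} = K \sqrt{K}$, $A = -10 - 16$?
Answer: $-78 + 26 i \approx -78.0 + 26.0 i$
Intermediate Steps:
$A = -26$ ($A = -10 - 16 = -26$)
$n{\left(K \right)} = K^{\frac{3}{2}}$
$G = -20 - i$ ($G = \left(-1\right)^{\frac{3}{2}} - 20 = - i - 20 = -20 - i \approx -20.0 - 1.0 i$)
$A \left(23 + G\right) = - 26 \left(23 - \left(20 + i\right)\right) = - 26 \left(3 - i\right) = -78 + 26 i$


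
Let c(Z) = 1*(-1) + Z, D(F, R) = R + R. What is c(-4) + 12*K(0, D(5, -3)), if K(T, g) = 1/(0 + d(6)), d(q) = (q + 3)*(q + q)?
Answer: -44/9 ≈ -4.8889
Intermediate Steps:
D(F, R) = 2*R
d(q) = 2*q*(3 + q) (d(q) = (3 + q)*(2*q) = 2*q*(3 + q))
K(T, g) = 1/108 (K(T, g) = 1/(0 + 2*6*(3 + 6)) = 1/(0 + 2*6*9) = 1/(0 + 108) = 1/108)
c(Z) = -1 + Z
c(-4) + 12*K(0, D(5, -3)) = (-1 - 4) + 12*(1/108) = -5 + ⅑ = -44/9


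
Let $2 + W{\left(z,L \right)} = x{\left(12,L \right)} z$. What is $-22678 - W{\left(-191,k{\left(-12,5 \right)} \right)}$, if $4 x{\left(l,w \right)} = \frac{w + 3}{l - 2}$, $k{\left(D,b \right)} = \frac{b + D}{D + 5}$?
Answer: $- \frac{226569}{10} \approx -22657.0$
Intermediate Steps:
$k{\left(D,b \right)} = \frac{D + b}{5 + D}$
$x{\left(l,w \right)} = \frac{3 + w}{4 \left(-2 + l\right)}$ ($x{\left(l,w \right)} = \frac{\left(w + 3\right) \frac{1}{l - 2}}{4} = \frac{\left(3 + w\right) \frac{1}{-2 + l}}{4} = \frac{\frac{1}{-2 + l} \left(3 + w\right)}{4} = \frac{3 + w}{4 \left(-2 + l\right)}$)
$W{\left(z,L \right)} = -2 + z \left(\frac{3}{40} + \frac{L}{40}\right)$ ($W{\left(z,L \right)} = -2 + \frac{3 + L}{4 \left(-2 + 12\right)} z = -2 + \frac{3 + L}{4 \cdot 10} z = -2 + \frac{1}{4} \cdot \frac{1}{10} \left(3 + L\right) z = -2 + \left(\frac{3}{40} + \frac{L}{40}\right) z = -2 + z \left(\frac{3}{40} + \frac{L}{40}\right)$)
$-22678 - W{\left(-191,k{\left(-12,5 \right)} \right)} = -22678 - \left(-2 + \frac{1}{40} \left(-191\right) \left(3 + \frac{-12 + 5}{5 - 12}\right)\right) = -22678 - \left(-2 + \frac{1}{40} \left(-191\right) \left(3 + \frac{1}{-7} \left(-7\right)\right)\right) = -22678 - \left(-2 + \frac{1}{40} \left(-191\right) \left(3 - -1\right)\right) = -22678 - \left(-2 + \frac{1}{40} \left(-191\right) \left(3 + 1\right)\right) = -22678 - \left(-2 + \frac{1}{40} \left(-191\right) 4\right) = -22678 - \left(-2 - \frac{191}{10}\right) = -22678 - - \frac{211}{10} = -22678 + \frac{211}{10} = - \frac{226569}{10}$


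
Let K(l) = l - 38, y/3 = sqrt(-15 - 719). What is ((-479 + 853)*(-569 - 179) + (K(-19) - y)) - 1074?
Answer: -280883 - 3*I*sqrt(734) ≈ -2.8088e+5 - 81.277*I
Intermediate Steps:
y = 3*I*sqrt(734) (y = 3*sqrt(-15 - 719) = 3*sqrt(-734) = 3*(I*sqrt(734)) = 3*I*sqrt(734) ≈ 81.277*I)
K(l) = -38 + l
((-479 + 853)*(-569 - 179) + (K(-19) - y)) - 1074 = ((-479 + 853)*(-569 - 179) + ((-38 - 19) - 3*I*sqrt(734))) - 1074 = (374*(-748) + (-57 - 3*I*sqrt(734))) - 1074 = (-279752 + (-57 - 3*I*sqrt(734))) - 1074 = (-279809 - 3*I*sqrt(734)) - 1074 = -280883 - 3*I*sqrt(734)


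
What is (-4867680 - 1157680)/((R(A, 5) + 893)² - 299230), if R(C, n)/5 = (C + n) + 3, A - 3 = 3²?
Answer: -6025360/686819 ≈ -8.7728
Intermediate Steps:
A = 12 (A = 3 + 3² = 3 + 9 = 12)
R(C, n) = 15 + 5*C + 5*n (R(C, n) = 5*((C + n) + 3) = 5*(3 + C + n) = 15 + 5*C + 5*n)
(-4867680 - 1157680)/((R(A, 5) + 893)² - 299230) = (-4867680 - 1157680)/(((15 + 5*12 + 5*5) + 893)² - 299230) = -6025360/(((15 + 60 + 25) + 893)² - 299230) = -6025360/((100 + 893)² - 299230) = -6025360/(993² - 299230) = -6025360/(986049 - 299230) = -6025360/686819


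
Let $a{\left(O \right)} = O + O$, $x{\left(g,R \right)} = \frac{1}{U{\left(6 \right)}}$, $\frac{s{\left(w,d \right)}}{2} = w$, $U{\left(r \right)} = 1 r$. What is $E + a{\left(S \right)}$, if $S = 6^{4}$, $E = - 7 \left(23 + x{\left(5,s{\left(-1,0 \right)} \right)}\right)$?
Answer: $\frac{14579}{6} \approx 2429.8$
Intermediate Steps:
$U{\left(r \right)} = r$
$s{\left(w,d \right)} = 2 w$
$x{\left(g,R \right)} = \frac{1}{6}$
$E = - \frac{973}{6}$ ($E = - 7 \left(23 + \frac{1}{6}\right) = \left(-7\right) \frac{139}{6} = - \frac{973}{6} \approx -162.17$)
$S = 1296$
$a{\left(O \right)} = 2 O$
$E + a{\left(S \right)} = - \frac{973}{6} + 2 \cdot 1296 = - \frac{973}{6} + 2592 = \frac{14579}{6}$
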